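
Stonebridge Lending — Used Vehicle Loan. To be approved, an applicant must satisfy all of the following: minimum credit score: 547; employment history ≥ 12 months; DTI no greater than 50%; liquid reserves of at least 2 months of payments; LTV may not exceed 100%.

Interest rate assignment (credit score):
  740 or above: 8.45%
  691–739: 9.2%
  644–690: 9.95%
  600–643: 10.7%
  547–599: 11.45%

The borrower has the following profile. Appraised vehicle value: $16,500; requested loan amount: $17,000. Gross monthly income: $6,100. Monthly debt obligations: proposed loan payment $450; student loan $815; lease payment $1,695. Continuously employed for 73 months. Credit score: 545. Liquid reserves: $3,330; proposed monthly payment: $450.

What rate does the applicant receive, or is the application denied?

Credit score 545 < 547 (below minimum)
Loan-to-value = 17,000/16,500 = 103% — fail (100% max)
Total monthly debts = (450 + 815 + 1,695) = 2,960. DTI: 2,960 ÷ 6,100 = 48.5%, within the 50% cap
Employment 73 ≥ 12 months
Reserves: 3,330 ÷ 450 = 7.4 months (meets 2-month minimum)
Not all requirements met → denied.

Denied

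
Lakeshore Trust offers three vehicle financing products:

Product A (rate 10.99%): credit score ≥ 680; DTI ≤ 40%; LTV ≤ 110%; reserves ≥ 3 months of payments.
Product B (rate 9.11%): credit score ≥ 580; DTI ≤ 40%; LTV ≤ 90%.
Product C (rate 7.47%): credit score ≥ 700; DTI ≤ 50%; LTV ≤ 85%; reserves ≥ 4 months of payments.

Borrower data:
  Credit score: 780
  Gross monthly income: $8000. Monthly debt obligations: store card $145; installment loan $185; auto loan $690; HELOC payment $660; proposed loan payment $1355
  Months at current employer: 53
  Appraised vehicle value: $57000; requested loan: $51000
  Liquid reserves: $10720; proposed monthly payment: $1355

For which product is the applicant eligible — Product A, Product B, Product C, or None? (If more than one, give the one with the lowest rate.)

Total debts = (145 + 185 + 690 + 660 + 1,355) = 3,035; DTI = 3,035/8,000 = 37.9%.
LTV = 51,000/57,000 = 89.5%.
Reserves = 10,720/1,355 = 7.9 months.
Product A: score 780 ≥ 680; DTI 37.9% ≤ 40%; LTV 89.5% ≤ 110%; reserves 7.9 ≥ 3 mo → qualifies.
Product B: score 780 ≥ 580; DTI 37.9% ≤ 40%; LTV 89.5% ≤ 90% → qualifies.
Product C: score 780 ≥ 700; DTI 37.9% ≤ 50%; LTV 89.5% > 85%; reserves 7.9 ≥ 4 mo → does not qualify.
Qualifying: Product A, Product B. Lowest rate is 9.11% → Product B.

Product B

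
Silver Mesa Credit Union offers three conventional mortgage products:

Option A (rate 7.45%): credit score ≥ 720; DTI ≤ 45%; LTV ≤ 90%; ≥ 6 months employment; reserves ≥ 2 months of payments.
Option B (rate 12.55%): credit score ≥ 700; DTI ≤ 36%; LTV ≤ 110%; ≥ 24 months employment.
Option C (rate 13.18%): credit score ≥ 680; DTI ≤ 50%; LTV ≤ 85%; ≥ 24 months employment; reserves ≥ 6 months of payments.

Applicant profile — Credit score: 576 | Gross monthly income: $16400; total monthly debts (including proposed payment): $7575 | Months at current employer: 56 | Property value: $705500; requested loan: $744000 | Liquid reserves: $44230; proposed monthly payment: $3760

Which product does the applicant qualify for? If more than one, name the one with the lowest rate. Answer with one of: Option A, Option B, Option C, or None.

None

DTI = 7,575/16,400 = 46.2%.
LTV = 744,000/705,500 = 105.5%.
Reserves = 44,230/3,760 = 11.8 months.
Option A: score 576 < 720; DTI 46.2% > 45%; LTV 105.5% > 90%; employment 56 ≥ 6 mo; reserves 11.8 ≥ 2 mo → does not qualify.
Option B: score 576 < 700; DTI 46.2% > 36%; LTV 105.5% ≤ 110%; employment 56 ≥ 24 mo → does not qualify.
Option C: score 576 < 680; DTI 46.2% ≤ 50%; LTV 105.5% > 85%; employment 56 ≥ 24 mo; reserves 11.8 ≥ 6 mo → does not qualify.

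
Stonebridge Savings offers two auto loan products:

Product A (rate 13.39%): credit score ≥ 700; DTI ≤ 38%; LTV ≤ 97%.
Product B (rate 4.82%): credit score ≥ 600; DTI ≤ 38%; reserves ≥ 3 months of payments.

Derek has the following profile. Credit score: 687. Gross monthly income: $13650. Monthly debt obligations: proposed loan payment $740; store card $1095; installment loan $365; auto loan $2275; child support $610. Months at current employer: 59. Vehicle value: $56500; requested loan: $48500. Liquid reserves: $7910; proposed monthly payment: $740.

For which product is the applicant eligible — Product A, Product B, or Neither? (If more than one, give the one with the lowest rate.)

Product B

Total debts = (740 + 1,095 + 365 + 2,275 + 610) = 5,085; DTI = 5,085/13,650 = 37.3%.
LTV = 48,500/56,500 = 85.8%.
Reserves = 7,910/740 = 10.7 months.
Product A: score 687 < 700; DTI 37.3% ≤ 38%; LTV 85.8% ≤ 97% → does not qualify.
Product B: score 687 ≥ 600; DTI 37.3% ≤ 38%; reserves 10.7 ≥ 3 mo → qualifies.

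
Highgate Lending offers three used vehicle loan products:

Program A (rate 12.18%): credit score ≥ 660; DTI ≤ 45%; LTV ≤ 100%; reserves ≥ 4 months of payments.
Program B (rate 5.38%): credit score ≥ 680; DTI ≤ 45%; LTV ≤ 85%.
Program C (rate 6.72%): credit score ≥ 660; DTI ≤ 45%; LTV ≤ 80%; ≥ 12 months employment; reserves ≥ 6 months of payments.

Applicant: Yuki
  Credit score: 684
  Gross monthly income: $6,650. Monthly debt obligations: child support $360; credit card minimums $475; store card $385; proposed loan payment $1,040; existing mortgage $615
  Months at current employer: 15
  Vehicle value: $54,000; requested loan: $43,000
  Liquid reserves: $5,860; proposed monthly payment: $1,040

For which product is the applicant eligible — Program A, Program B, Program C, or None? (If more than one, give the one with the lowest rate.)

Total debts = (360 + 475 + 385 + 1,040 + 615) = 2,875; DTI = 2,875/6,650 = 43.2%.
LTV = 43,000/54,000 = 79.6%.
Reserves = 5,860/1,040 = 5.6 months.
Program A: score 684 ≥ 660; DTI 43.2% ≤ 45%; LTV 79.6% ≤ 100%; reserves 5.6 ≥ 4 mo → qualifies.
Program B: score 684 ≥ 680; DTI 43.2% ≤ 45%; LTV 79.6% ≤ 85% → qualifies.
Program C: score 684 ≥ 660; DTI 43.2% ≤ 45%; LTV 79.6% ≤ 80%; employment 15 ≥ 12 mo; reserves 5.6 < 6 mo → does not qualify.
Qualifying: Program A, Program B. Lowest rate is 5.38% → Program B.

Program B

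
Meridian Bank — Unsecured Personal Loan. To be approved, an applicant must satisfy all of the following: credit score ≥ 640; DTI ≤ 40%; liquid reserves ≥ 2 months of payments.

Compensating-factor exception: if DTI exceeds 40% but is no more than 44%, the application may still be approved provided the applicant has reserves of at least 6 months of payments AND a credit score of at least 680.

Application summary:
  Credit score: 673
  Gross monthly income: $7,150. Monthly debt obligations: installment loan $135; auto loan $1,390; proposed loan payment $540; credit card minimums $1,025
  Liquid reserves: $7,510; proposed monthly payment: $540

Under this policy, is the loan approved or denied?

Denied

Credit score 673 ≥ 640 (meets base)
Total debts = (135 + 1,390 + 540 + 1,025) = 3,090. DTI: 3,090 ÷ 7,150 = 43.2%, over the 40% base limit.
Reserves: 7,510 ÷ 540 = 13.9 months (meets 2-month minimum)
43.2% falls in the override range (40%–44%), so the compensating-factor test applies.
Reserves 13.9 ≥ 6 months; credit score 673 < 680.
Override conditions not both satisfied; exception does not apply.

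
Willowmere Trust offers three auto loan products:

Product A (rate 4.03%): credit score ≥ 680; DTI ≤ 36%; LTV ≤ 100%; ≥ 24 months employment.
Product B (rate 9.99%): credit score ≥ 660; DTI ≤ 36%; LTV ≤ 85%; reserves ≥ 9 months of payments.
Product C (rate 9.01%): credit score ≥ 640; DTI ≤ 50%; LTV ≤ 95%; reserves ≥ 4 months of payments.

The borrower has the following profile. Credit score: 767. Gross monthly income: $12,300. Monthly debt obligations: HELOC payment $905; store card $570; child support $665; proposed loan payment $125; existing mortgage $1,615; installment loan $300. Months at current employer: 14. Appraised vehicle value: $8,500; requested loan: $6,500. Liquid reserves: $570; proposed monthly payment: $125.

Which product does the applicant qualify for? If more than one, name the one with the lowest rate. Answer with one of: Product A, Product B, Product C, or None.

Product C

Total debts = (905 + 570 + 665 + 125 + 1,615 + 300) = 4,180; DTI = 4,180/12,300 = 34%.
LTV = 6,500/8,500 = 76.5%.
Reserves = 570/125 = 4.6 months.
Product A: score 767 ≥ 680; DTI 34% ≤ 36%; LTV 76.5% ≤ 100%; employment 14 < 24 mo → does not qualify.
Product B: score 767 ≥ 660; DTI 34% ≤ 36%; LTV 76.5% ≤ 85%; reserves 4.6 < 9 mo → does not qualify.
Product C: score 767 ≥ 640; DTI 34% ≤ 50%; LTV 76.5% ≤ 95%; reserves 4.6 ≥ 4 mo → qualifies.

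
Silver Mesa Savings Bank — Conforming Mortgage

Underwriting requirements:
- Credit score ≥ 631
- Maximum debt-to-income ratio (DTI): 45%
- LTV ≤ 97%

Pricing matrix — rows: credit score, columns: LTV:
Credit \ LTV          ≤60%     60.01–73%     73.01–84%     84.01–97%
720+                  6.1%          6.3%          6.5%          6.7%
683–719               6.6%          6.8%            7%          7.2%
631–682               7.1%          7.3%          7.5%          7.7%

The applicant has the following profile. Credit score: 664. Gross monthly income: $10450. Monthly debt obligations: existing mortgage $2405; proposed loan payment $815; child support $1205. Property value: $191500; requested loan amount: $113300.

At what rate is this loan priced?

Credit score 664 ≥ 631; Total monthly debts = (2,405 + 815 + 1,205) = 4,425. Debt-to-income = 4,425/10,450 = 42.3% — meets 45% limit
Loan-to-value = 113,300/191,500 = 59.2% — pass (97% max)
Credit 664 → row 631–682; LTV 59.2% → column ≤60%. Grid cell → 7.1%.

7.1%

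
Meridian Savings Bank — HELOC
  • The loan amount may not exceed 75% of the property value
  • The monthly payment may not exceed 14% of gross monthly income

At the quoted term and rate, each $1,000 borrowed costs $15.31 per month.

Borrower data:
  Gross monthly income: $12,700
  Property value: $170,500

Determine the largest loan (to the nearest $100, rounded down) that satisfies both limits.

Payment cap: 14% × $12,700 = $1,778/month.
At $15.31 per $1,000, that supports 1,778/15.31 × 1,000 ≈ $116,133 → $116,100.
LTV cap: 75% × $170,500 = $127,875 → $127,800.
Binding constraint: payment-to-income.

$116,100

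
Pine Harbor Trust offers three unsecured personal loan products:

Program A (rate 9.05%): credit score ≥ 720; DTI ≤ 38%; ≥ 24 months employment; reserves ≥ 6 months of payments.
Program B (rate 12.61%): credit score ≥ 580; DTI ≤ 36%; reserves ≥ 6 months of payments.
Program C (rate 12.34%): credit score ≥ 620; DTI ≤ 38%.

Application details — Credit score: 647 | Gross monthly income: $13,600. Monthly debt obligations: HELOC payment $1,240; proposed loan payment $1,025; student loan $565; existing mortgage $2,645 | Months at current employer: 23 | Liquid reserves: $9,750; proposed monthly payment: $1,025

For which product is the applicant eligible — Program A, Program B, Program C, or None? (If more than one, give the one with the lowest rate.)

Total debts = (1,240 + 1,025 + 565 + 2,645) = 5,475; DTI = 5,475/13,600 = 40.3%.
Reserves = 9,750/1,025 = 9.5 months.
Program A: score 647 < 720; DTI 40.3% > 38%; employment 23 < 24 mo; reserves 9.5 ≥ 6 mo → does not qualify.
Program B: score 647 ≥ 580; DTI 40.3% > 36%; reserves 9.5 ≥ 6 mo → does not qualify.
Program C: score 647 ≥ 620; DTI 40.3% > 38% → does not qualify.

None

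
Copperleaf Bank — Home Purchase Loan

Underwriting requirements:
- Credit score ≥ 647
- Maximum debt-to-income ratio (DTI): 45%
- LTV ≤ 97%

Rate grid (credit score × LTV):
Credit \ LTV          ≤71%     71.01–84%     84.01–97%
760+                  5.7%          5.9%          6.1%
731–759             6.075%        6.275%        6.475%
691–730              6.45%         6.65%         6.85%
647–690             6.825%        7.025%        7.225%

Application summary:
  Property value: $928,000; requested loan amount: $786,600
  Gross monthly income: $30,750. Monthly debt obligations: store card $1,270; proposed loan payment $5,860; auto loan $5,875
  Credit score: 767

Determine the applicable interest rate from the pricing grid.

Credit score 767 ≥ 647; Total monthly debts = (1,270 + 5,860 + 5,875) = 13,005. DTI = 13,005/30,750 = 42.3% ≤ 45%
LTV = 786,600/928,000 = 84.8% ≤ 97%
Row: 767 falls in 760+. Column: 84.8% falls in 84.01–97%. Rate = 6.1%.

6.1%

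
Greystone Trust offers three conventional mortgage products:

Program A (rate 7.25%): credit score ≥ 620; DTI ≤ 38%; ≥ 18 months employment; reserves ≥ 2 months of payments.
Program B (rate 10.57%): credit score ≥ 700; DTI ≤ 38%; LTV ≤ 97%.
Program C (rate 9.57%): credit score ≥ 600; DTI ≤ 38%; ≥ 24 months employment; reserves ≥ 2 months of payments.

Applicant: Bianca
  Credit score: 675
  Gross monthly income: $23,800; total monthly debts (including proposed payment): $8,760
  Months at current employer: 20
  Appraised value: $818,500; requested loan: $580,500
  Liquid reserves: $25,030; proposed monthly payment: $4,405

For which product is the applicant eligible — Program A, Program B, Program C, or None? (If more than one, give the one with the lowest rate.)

Program A

DTI = 8,760/23,800 = 36.8%.
LTV = 580,500/818,500 = 70.9%.
Reserves = 25,030/4,405 = 5.7 months.
Program A: score 675 ≥ 620; DTI 36.8% ≤ 38%; employment 20 ≥ 18 mo; reserves 5.7 ≥ 2 mo → qualifies.
Program B: score 675 < 700; DTI 36.8% ≤ 38%; LTV 70.9% ≤ 97% → does not qualify.
Program C: score 675 ≥ 600; DTI 36.8% ≤ 38%; employment 20 < 24 mo; reserves 5.7 ≥ 2 mo → does not qualify.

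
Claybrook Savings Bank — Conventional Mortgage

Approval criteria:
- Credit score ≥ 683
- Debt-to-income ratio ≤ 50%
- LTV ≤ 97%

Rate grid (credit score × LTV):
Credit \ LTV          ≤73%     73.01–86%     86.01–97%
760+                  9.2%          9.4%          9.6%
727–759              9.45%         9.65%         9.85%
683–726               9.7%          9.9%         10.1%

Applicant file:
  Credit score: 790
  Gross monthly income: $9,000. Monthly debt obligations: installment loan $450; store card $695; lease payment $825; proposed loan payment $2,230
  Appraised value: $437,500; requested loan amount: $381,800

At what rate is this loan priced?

Credit score 790 ≥ 683; Total monthly debts = (450 + 695 + 825 + 2,230) = 4,200. DTI = 4,200/9,000 = 46.7% ≤ 50%
LTV = 381,800/437,500 = 87.3% ≤ 97%
Row: 790 falls in 760+. Column: 87.3% falls in 86.01–97%. Rate = 9.6%.

9.6%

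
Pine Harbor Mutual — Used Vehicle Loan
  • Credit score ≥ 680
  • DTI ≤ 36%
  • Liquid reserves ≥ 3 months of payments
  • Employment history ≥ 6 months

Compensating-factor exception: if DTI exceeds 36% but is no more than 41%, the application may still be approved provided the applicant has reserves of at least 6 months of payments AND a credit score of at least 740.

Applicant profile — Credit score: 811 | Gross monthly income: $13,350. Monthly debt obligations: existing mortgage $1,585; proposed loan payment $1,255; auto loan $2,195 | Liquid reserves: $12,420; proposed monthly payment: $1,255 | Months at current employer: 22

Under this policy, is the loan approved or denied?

Approved

Credit score 811 ≥ 680 (meets base)
Total debts = (1,585 + 1,255 + 2,195) = 5,035. DTI = 5,035/13,350 = 37.7% > 36% — standard DTI limit exceeded.
Liquid reserves cover 12,420/1,255 = 9.9 months — ≥ 3 required
Employment 22 ≥ 6 months
37.7% falls in the override range (36%–41%), so the compensating-factor test applies.
Override check — reserves: 9.9 mo (ok); score: 811 (ok).
Both override conditions satisfied; DTI exception granted.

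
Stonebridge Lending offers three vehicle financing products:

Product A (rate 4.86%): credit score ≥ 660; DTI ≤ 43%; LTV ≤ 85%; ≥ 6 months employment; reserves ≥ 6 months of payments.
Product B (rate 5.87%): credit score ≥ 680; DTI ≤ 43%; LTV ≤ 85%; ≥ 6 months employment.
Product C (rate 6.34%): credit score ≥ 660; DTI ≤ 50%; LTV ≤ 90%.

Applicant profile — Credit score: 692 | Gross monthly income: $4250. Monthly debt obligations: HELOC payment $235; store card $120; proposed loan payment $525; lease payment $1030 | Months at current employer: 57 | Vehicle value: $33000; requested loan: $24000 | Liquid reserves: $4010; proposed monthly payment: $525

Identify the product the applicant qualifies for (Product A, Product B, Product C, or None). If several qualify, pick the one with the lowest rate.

Product C

Total debts = (235 + 120 + 525 + 1,030) = 1,910; DTI = 1,910/4,250 = 44.9%.
LTV = 24,000/33,000 = 72.7%.
Reserves = 4,010/525 = 7.6 months.
Product A: score 692 ≥ 660; DTI 44.9% > 43%; LTV 72.7% ≤ 85%; employment 57 ≥ 6 mo; reserves 7.6 ≥ 6 mo → does not qualify.
Product B: score 692 ≥ 680; DTI 44.9% > 43%; LTV 72.7% ≤ 85%; employment 57 ≥ 6 mo → does not qualify.
Product C: score 692 ≥ 660; DTI 44.9% ≤ 50%; LTV 72.7% ≤ 90% → qualifies.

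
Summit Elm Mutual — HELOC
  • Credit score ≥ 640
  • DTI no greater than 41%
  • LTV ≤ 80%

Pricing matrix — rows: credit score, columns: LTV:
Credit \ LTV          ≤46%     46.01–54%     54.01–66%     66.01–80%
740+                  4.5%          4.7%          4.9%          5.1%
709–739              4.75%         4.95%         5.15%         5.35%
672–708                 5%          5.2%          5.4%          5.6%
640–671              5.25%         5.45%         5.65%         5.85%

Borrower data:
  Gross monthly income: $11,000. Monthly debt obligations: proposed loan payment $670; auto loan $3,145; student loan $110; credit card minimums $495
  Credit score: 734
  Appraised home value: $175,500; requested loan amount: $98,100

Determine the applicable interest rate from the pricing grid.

Credit score 734 ≥ 640; Total monthly debts = (670 + 3,145 + 110 + 495) = 4,420. Debt-to-income = 4,420/11,000 = 40.2% — meets 41% limit
LTV: 98,100 ÷ 175,500 = 55.9%, within 80% cap
Score 734 is in the 709–739 band; LTV 55.9% is in the 54.01–66% band → 5.15%.

5.15%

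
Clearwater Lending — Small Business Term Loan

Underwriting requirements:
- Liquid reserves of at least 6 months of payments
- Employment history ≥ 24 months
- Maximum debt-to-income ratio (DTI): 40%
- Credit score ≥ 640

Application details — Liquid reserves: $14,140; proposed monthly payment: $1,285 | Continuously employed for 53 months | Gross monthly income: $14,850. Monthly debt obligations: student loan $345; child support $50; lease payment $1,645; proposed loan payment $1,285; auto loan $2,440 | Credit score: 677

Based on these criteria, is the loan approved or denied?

Liquid reserves cover 14,140/1,285 = 11.0 months — ≥ 6 required
Employment 53 ≥ 24 months
Total monthly debts = (345 + 50 + 1,645 + 1,285 + 2,440) = 5,765. Debt-to-income = 5,765/14,850 = 38.8% — meets 40% limit
Credit score 677 ≥ 640 (meets)
All criteria satisfied.

Approved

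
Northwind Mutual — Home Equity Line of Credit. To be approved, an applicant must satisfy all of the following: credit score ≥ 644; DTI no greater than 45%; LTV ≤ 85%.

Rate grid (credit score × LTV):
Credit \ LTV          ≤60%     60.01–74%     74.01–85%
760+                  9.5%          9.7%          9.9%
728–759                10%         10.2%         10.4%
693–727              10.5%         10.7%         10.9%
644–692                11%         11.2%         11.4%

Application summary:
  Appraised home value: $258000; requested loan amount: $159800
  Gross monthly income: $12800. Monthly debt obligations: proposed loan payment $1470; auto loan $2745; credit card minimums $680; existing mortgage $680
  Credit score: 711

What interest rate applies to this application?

10.7%

Credit score 711 ≥ 644; Total monthly debts = (1,470 + 2,745 + 680 + 680) = 5,575. Debt-to-income = 5,575/12,800 = 43.6% — meets 45% limit
LTV: 159,800 ÷ 258,000 = 61.9%, within 85% cap
Row: 711 falls in 693–727. Column: 61.9% falls in 60.01–74%. Rate = 10.7%.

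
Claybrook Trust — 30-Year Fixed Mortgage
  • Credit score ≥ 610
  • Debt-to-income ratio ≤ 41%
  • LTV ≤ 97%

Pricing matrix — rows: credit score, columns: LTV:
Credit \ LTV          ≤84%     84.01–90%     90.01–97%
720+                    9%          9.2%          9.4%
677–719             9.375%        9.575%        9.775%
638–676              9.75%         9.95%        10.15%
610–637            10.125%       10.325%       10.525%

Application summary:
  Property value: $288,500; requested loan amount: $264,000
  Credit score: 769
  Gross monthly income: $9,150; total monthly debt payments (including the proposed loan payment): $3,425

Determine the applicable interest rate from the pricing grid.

Credit score 769 ≥ 610; Debt-to-income = 3,425/9,150 = 37.4% — meets 41% limit
LTV = 264,000/288,500 = 91.5% ≤ 97%
Credit 769 → row 720+; LTV 91.5% → column 90.01–97%. Grid cell → 9.4%.

9.4%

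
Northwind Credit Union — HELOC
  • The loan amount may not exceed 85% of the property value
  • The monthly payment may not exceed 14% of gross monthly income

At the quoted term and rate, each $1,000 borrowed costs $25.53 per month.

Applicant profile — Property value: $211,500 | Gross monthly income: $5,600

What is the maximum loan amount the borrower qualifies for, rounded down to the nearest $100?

Payment cap: 14% × $5,600 = $784/month.
At $25.53 per $1,000, that supports 784/25.53 × 1,000 ≈ $30,708 → $30,700.
LTV cap: 85% × $211,500 = $179,775 → $179,700.
Binding constraint: payment-to-income.

$30,700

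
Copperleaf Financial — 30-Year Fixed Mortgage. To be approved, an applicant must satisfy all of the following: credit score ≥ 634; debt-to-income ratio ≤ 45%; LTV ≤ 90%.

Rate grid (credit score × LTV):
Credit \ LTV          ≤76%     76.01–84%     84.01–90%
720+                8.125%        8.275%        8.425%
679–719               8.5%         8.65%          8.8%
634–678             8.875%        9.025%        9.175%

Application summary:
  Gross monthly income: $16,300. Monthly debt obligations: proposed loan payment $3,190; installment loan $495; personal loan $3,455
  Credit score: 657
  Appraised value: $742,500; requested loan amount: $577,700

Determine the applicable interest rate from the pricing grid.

9.025%

Credit score 657 ≥ 634; Total monthly debts = (3,190 + 495 + 3,455) = 7,140. Debt-to-income = 7,140/16,300 = 43.8% — meets 45% limit
Loan-to-value = 577,700/742,500 = 77.8% — pass (90% max)
Credit 657 → row 634–678; LTV 77.8% → column 76.01–84%. Grid cell → 9.025%.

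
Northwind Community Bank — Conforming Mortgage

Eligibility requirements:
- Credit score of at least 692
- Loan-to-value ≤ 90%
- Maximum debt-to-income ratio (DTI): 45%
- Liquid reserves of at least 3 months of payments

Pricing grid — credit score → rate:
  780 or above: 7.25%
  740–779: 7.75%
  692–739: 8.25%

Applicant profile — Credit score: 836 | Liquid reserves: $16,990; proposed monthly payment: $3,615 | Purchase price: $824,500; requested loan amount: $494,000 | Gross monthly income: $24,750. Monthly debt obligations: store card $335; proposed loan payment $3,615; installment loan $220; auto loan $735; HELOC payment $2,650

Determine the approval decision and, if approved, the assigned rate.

Credit score 836 ≥ 692 (meets minimum)
Total monthly debts = (335 + 3,615 + 220 + 735 + 2,650) = 7,555. DTI = 7,555/24,750 = 30.5% ≤ 45%
Reserves = 16,990/3,615 = 4.7 months ≥ 3
LTV = 494,000/824,500 = 59.9% ≤ 90%
All requirements met. Score 836 falls in the 780 or above tier → 7.25%.

Approved at 7.25%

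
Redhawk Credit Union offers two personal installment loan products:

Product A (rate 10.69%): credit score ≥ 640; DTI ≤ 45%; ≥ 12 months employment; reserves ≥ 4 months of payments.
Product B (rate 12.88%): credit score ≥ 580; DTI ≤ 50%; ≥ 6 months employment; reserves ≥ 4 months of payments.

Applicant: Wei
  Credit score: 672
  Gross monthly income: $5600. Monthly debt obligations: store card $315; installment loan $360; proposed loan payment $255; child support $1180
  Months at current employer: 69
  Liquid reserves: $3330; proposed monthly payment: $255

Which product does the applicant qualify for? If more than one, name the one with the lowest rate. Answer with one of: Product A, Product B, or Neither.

Product A

Total debts = (315 + 360 + 255 + 1,180) = 2,110; DTI = 2,110/5,600 = 37.7%.
Reserves = 3,330/255 = 13.1 months.
Product A: score 672 ≥ 640; DTI 37.7% ≤ 45%; employment 69 ≥ 12 mo; reserves 13.1 ≥ 4 mo → qualifies.
Product B: score 672 ≥ 580; DTI 37.7% ≤ 50%; employment 69 ≥ 6 mo; reserves 13.1 ≥ 4 mo → qualifies.
Qualifying: Product A, Product B. Lowest rate is 10.69% → Product A.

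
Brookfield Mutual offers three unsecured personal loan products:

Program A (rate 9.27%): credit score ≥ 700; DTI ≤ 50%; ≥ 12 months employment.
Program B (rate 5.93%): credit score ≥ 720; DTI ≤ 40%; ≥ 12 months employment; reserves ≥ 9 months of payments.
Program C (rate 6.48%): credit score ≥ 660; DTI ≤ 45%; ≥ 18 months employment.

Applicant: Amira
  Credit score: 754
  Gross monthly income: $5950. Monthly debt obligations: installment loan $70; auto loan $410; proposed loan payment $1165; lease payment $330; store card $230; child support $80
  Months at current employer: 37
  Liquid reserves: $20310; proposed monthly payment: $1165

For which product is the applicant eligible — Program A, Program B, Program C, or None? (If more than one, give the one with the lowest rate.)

Total debts = (70 + 410 + 1,165 + 330 + 230 + 80) = 2,285; DTI = 2,285/5,950 = 38.4%.
Reserves = 20,310/1,165 = 17.4 months.
Program A: score 754 ≥ 700; DTI 38.4% ≤ 50%; employment 37 ≥ 12 mo → qualifies.
Program B: score 754 ≥ 720; DTI 38.4% ≤ 40%; employment 37 ≥ 12 mo; reserves 17.4 ≥ 9 mo → qualifies.
Program C: score 754 ≥ 660; DTI 38.4% ≤ 45%; employment 37 ≥ 18 mo → qualifies.
Qualifying: Program A, Program B, Program C. Lowest rate is 5.93% → Program B.

Program B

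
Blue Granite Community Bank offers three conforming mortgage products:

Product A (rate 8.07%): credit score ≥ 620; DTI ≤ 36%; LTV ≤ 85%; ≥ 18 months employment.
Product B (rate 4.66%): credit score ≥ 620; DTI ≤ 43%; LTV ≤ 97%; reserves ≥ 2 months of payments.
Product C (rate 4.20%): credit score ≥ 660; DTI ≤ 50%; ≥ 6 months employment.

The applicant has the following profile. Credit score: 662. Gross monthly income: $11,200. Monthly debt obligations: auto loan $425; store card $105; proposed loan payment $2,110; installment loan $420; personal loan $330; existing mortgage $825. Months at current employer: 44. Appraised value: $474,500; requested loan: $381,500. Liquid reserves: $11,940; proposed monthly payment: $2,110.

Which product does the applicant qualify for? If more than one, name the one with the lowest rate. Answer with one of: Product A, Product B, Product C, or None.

Product C

Total debts = (425 + 105 + 2,110 + 420 + 330 + 825) = 4,215; DTI = 4,215/11,200 = 37.6%.
LTV = 381,500/474,500 = 80.4%.
Reserves = 11,940/2,110 = 5.7 months.
Product A: score 662 ≥ 620; DTI 37.6% > 36%; LTV 80.4% ≤ 85%; employment 44 ≥ 18 mo → does not qualify.
Product B: score 662 ≥ 620; DTI 37.6% ≤ 43%; LTV 80.4% ≤ 97%; reserves 5.7 ≥ 2 mo → qualifies.
Product C: score 662 ≥ 660; DTI 37.6% ≤ 50%; employment 44 ≥ 6 mo → qualifies.
Qualifying: Product B, Product C. Lowest rate is 4.20% → Product C.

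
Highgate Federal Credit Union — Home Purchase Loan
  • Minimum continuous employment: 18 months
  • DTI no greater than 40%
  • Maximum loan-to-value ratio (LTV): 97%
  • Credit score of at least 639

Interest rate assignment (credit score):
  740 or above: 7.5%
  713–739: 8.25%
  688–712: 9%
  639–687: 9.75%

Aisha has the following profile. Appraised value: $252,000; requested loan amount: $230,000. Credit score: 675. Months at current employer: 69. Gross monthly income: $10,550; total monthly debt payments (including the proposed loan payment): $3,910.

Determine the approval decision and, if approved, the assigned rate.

Credit score 675 ≥ 639 (meets minimum)
Debt-to-income = 3,910/10,550 = 37.1% — meets 40% limit
LTV = 230,000/252,000 = 91.3% ≤ 97%
Employment 69 ≥ 18 months
All requirements met. Score 675 falls in the 639–687 tier → 9.75%.

Approved at 9.75%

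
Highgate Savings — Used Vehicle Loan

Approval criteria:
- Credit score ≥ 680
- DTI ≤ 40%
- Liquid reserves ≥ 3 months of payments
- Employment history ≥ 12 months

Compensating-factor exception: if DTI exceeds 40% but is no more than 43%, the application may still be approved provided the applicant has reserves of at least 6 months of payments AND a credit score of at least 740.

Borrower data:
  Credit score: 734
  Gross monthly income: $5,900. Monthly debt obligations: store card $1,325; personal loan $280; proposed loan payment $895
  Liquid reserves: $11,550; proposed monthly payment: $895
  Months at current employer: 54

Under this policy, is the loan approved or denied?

Credit score 734 ≥ 680 (meets base)
Total debts = (1,325 + 280 + 895) = 2,500. DTI: 2,500 ÷ 5,900 = 42.4%, over the 40% base limit.
Reserves = 11,550/895 = 12.9 months ≥ 3
Employment 54 ≥ 12 months
DTI 42.4% is within the 40%–43% exception band; checking compensating factors.
Reserves 12.9 ≥ 6 months; credit score 734 < 740.
Override conditions not both satisfied; exception does not apply.

Denied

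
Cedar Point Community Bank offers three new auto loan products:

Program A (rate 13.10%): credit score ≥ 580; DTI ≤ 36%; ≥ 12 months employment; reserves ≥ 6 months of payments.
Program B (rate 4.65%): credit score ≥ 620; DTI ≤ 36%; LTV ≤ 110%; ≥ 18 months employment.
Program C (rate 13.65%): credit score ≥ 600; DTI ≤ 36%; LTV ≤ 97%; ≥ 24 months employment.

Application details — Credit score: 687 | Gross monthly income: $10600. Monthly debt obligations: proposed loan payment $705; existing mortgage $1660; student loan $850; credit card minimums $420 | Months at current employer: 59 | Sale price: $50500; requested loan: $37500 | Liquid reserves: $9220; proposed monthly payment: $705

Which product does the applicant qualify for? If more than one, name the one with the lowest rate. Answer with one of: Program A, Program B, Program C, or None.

Program B

Total debts = (705 + 1,660 + 850 + 420) = 3,635; DTI = 3,635/10,600 = 34.3%.
LTV = 37,500/50,500 = 74.3%.
Reserves = 9,220/705 = 13.1 months.
Program A: score 687 ≥ 580; DTI 34.3% ≤ 36%; employment 59 ≥ 12 mo; reserves 13.1 ≥ 6 mo → qualifies.
Program B: score 687 ≥ 620; DTI 34.3% ≤ 36%; LTV 74.3% ≤ 110%; employment 59 ≥ 18 mo → qualifies.
Program C: score 687 ≥ 600; DTI 34.3% ≤ 36%; LTV 74.3% ≤ 97%; employment 59 ≥ 24 mo → qualifies.
Qualifying: Program A, Program B, Program C. Lowest rate is 4.65% → Program B.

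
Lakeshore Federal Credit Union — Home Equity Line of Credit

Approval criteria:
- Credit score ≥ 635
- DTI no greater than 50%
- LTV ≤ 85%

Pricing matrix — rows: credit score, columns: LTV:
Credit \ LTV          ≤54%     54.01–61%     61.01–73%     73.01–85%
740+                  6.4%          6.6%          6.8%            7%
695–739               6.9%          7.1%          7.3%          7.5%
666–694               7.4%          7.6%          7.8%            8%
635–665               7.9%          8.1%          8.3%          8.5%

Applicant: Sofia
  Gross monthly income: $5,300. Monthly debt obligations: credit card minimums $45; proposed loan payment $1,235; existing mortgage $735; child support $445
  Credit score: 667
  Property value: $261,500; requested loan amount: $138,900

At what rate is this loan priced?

Credit score 667 ≥ 635; Total monthly debts = (45 + 1,235 + 735 + 445) = 2,460. DTI = 2,460/5,300 = 46.4% ≤ 50%
LTV = 138,900/261,500 = 53.1% ≤ 85%
Row: 667 falls in 666–694. Column: 53.1% falls in ≤54%. Rate = 7.4%.

7.4%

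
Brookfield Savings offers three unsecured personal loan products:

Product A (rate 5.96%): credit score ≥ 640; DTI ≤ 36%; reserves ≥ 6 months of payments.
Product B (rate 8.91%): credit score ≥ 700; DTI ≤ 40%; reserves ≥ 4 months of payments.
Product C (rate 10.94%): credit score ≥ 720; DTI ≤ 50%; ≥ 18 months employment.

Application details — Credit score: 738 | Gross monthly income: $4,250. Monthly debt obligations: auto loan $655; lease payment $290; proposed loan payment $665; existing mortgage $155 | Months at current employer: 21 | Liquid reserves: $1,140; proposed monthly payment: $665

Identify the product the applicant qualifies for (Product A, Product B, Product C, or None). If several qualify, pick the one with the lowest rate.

Product C

Total debts = (655 + 290 + 665 + 155) = 1,765; DTI = 1,765/4,250 = 41.5%.
Reserves = 1,140/665 = 1.7 months.
Product A: score 738 ≥ 640; DTI 41.5% > 36%; reserves 1.7 < 6 mo → does not qualify.
Product B: score 738 ≥ 700; DTI 41.5% > 40%; reserves 1.7 < 4 mo → does not qualify.
Product C: score 738 ≥ 720; DTI 41.5% ≤ 50%; employment 21 ≥ 18 mo → qualifies.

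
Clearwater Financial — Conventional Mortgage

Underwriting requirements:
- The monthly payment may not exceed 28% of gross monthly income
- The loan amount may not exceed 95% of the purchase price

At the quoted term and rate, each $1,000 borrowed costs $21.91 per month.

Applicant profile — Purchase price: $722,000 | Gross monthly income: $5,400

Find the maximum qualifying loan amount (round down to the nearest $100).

Payment cap: 28% × $5,400 = $1,512/month.
At $21.91 per $1,000, that supports 1,512/21.91 × 1,000 ≈ $69,009 → $69,000.
LTV cap: 95% × $722,000 = $685,900 → $685,900.
Binding constraint: payment-to-income.

$69,000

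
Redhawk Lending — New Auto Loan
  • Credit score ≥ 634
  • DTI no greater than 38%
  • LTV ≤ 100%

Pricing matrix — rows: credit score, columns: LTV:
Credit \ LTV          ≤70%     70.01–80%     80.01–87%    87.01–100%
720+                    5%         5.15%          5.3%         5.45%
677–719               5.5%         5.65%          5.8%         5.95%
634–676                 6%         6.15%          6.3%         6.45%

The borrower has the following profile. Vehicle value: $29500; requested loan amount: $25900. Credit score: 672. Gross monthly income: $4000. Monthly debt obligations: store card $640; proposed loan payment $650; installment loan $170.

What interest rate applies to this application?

6.45%

Credit score 672 ≥ 634; Total monthly debts = (640 + 650 + 170) = 1,460. DTI = 1,460/4,000 = 36.5% ≤ 38%
LTV = 25,900/29,500 = 87.8% ≤ 100%
Score 672 is in the 634–676 band; LTV 87.8% is in the 87.01–100% band → 6.45%.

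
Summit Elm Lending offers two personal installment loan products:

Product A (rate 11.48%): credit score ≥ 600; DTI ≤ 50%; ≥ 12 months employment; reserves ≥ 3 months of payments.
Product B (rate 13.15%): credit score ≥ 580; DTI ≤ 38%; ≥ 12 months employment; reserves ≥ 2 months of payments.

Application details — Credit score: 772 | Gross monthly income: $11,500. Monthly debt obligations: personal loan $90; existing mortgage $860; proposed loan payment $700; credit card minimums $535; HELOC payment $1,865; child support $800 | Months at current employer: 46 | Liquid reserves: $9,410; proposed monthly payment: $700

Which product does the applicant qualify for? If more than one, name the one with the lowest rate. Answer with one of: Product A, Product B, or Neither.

Product A

Total debts = (90 + 860 + 700 + 535 + 1,865 + 800) = 4,850; DTI = 4,850/11,500 = 42.2%.
Reserves = 9,410/700 = 13.4 months.
Product A: score 772 ≥ 600; DTI 42.2% ≤ 50%; employment 46 ≥ 12 mo; reserves 13.4 ≥ 3 mo → qualifies.
Product B: score 772 ≥ 580; DTI 42.2% > 38%; employment 46 ≥ 12 mo; reserves 13.4 ≥ 2 mo → does not qualify.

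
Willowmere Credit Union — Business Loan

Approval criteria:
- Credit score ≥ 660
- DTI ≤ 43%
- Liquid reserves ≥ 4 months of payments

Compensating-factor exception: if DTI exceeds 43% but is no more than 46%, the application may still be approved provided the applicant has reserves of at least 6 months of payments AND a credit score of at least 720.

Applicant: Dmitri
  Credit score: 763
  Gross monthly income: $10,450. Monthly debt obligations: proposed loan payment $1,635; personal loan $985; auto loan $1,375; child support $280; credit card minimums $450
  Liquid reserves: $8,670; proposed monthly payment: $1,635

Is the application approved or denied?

Denied

Credit score 763 ≥ 660 (meets base)
Total debts = (1,635 + 985 + 1,375 + 280 + 450) = 4,725. DTI = 4,725/10,450 = 45.2% > 43% — standard DTI limit exceeded.
Reserves = 8,670/1,635 = 5.3 months ≥ 4
45.2% falls in the override range (43%–46%), so the compensating-factor test applies.
Reserves 5.3 < 6 months; credit score 763 ≥ 720.
Override conditions not both satisfied; exception does not apply.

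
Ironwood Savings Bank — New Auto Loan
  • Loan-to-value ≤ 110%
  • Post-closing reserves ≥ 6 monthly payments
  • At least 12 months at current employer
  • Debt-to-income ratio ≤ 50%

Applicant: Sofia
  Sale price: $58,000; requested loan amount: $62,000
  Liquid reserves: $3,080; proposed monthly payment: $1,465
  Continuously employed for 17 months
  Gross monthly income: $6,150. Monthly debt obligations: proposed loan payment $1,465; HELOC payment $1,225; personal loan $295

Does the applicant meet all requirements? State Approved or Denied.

LTV = 62,000/58,000 = 106.9% ≤ 110%
Liquid reserves cover 3,080/1,465 = 2.1 months — < 6 required
Employment 17 ≥ 12 months
Total monthly debts = (1,465 + 1,225 + 295) = 2,985. DTI: 2,985 ÷ 6,150 = 48.5%, within the 50% cap
Fails on reserves.

Denied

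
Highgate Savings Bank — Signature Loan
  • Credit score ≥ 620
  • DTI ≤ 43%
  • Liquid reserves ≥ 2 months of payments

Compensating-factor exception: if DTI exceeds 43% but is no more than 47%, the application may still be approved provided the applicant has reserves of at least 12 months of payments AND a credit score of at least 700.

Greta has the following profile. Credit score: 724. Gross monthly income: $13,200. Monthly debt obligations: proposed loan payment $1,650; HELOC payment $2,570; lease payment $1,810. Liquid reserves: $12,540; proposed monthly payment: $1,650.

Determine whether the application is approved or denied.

Denied

Credit score 724 ≥ 620 (meets base)
Total debts = (1,650 + 2,570 + 1,810) = 6,030. DTI: 6,030 ÷ 13,200 = 45.7%, over the 43% base limit.
Reserves = 12,540/1,650 = 7.6 months ≥ 2
45.7% falls in the override range (43%–47%), so the compensating-factor test applies.
Reserves 7.6 < 12 months; credit score 724 ≥ 700.
Override conditions not both satisfied; exception does not apply.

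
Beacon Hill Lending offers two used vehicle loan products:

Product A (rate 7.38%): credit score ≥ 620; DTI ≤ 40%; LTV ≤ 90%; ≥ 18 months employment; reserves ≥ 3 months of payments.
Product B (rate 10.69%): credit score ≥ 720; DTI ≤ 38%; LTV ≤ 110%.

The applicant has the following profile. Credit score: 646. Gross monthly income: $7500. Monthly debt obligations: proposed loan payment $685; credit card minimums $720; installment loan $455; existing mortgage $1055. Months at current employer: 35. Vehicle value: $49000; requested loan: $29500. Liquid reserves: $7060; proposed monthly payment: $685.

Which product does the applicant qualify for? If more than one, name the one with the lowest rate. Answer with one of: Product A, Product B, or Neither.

Product A

Total debts = (685 + 720 + 455 + 1,055) = 2,915; DTI = 2,915/7,500 = 38.9%.
LTV = 29,500/49,000 = 60.2%.
Reserves = 7,060/685 = 10.3 months.
Product A: score 646 ≥ 620; DTI 38.9% ≤ 40%; LTV 60.2% ≤ 90%; employment 35 ≥ 18 mo; reserves 10.3 ≥ 3 mo → qualifies.
Product B: score 646 < 720; DTI 38.9% > 38%; LTV 60.2% ≤ 110% → does not qualify.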